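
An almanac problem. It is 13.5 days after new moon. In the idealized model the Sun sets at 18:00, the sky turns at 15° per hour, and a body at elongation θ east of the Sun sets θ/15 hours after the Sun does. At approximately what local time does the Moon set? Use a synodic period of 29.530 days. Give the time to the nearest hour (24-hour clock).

05:00

Phase angle: θ = 360°·(13.5 d)/(29.530 d) = 164.6°.
At 15° of sky rotation per hour, 164.6° corresponds to a 10.97 h lag.
18:00 + 10.97 h ≈ 04:58 → 05:00 to the nearest hour.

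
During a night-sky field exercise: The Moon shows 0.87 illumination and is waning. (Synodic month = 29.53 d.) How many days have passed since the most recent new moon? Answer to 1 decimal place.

Invert f = (1 − cos θ)/2 to get cos θ = 1 − 2(0.87) = -0.740, hence θ₀ = arccos -0.740 = 137.7°.
Waning ⇒ past full, so θ = 360° − 137.7° = 222.3°.
At 360°/29.53 d per day, 222.3° corresponds to 18.23 days.

18.2 days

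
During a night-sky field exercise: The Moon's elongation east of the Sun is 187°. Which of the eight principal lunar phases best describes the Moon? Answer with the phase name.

187° lies in the full moon sector of the 8-phase cycle.

full moon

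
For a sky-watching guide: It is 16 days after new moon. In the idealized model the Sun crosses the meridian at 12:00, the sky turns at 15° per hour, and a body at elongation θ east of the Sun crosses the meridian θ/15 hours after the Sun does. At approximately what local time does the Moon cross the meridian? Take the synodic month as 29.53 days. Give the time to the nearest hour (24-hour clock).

The Moon has covered 16/29.53 of its cycle, so θ ≈ 360° × 16/29.53 = 195.1°.
Delay after the Sun = 195.1° / (15°/h) ≈ 13.00 h.
12:00 + 13.00 h ≈ 01:00 → 01:00 to the nearest hour.

01:00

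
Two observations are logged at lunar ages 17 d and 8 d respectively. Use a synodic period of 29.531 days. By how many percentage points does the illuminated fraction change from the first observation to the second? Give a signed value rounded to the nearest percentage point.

-38 percentage points

First observation: θ = 360°·17/29.531 = 207.2°, so f = 0.945.
Second observation: θ = 97.5°, f = 0.565.
Δf = 0.565 − 0.945 = -0.379, i.e. -38 pp.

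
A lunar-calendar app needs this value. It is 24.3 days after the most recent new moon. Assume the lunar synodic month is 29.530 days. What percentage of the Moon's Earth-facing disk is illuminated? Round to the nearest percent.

28%

Phase angle: θ = 360°·(24.3 d)/(29.530 d) = 296.2°.
Illuminated fraction = (1 − cos 296.2°)/2 = (1 − 0.442)/2 ≈ 0.279, so 28%.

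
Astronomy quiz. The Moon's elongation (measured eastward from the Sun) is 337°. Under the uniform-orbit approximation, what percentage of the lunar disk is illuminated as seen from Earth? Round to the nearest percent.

cos 337° = 0.921, so f = (1 − 0.921)/2 = 0.040, i.e. 4%.

4%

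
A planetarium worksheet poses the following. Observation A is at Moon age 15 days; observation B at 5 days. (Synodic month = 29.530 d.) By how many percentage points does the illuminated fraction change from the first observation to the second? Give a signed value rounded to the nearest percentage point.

-74 percentage points

θ₁ = 360° × 15/29.530 = 182.9°, f₁ = (1 − cos θ₁)/2 = 0.999.
θ₂ = 360° × 5/29.530 = 61.0°, f₂ = (1 − cos θ₂)/2 = 0.257.
Change = f₂ − f₁ = -0.742 → -74 percentage points.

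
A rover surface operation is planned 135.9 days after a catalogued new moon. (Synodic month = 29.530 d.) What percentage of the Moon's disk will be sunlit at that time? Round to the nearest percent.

90%

Reduce mod P: 135.9 − 4×29.530 = 17.78 d into the current lunation.
Elongation θ = 360° × 17.78/29.530 ≈ 216.8°.
Illuminated fraction = (1 − cos 216.8°)/2 = (1 − (-0.801))/2 ≈ 0.901, so 90%.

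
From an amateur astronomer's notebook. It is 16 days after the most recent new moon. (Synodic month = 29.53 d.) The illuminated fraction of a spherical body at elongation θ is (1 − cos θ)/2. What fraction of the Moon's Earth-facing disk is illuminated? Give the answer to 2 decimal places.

0.98

The Moon has covered 16/29.53 of its cycle, so θ ≈ 360° × 16/29.53 = 195.1°.
With cos θ = (-0.966), the lit fraction is (1 − (-0.966))/2 ≈ 0.983.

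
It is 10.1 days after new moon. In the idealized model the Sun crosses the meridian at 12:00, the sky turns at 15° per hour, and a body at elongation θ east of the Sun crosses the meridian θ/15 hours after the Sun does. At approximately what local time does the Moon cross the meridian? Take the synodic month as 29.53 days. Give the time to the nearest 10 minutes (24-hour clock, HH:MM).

The Moon has covered 10.1/29.53 of its cycle, so θ ≈ 360° × 10.1/29.53 = 123.1°.
The Moon trails the Sun by θ/15 = 123.1/15 ≈ 8.21 hours.
12:00 + 8.209 h ≈ 20:13 → 20:10 to the nearest ten minutes.

20:10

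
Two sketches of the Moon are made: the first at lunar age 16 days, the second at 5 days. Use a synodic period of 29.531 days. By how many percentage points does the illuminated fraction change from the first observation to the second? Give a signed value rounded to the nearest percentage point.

First observation: θ = 360°·16/29.531 = 195.0°, so f = 0.983.
Second observation: θ = 61.0°, f = 0.257.
Δf = 0.257 − 0.983 = -0.726, i.e. -73 pp.

-73 pp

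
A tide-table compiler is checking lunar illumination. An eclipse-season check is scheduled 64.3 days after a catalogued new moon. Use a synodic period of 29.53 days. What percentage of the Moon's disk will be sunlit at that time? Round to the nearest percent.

28%

64.3/29.53 = 2.177 lunations, so 2 complete cycles and 5.24 d into the next.
Elongation θ = 360° × 5.24/29.53 ≈ 63.9°.
With cos θ = 0.440, the lit fraction is (1 − 0.440)/2 ≈ 0.280, so 28%.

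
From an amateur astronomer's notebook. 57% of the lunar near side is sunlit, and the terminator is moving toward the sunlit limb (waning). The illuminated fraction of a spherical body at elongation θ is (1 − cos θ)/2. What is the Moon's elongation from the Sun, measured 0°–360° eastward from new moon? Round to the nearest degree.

262°

cos θ = 1 − 2f = -0.140, giving a principal value of 98.0°.
A waning Moon lies in 180°–360°, so θ = 360° − 98.0° = 262.0°.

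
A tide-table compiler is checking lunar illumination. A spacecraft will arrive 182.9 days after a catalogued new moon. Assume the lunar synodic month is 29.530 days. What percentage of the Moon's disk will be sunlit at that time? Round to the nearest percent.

182.9 d spans 6 complete synodic months (6 × 29.530 = 177.18 d) plus 5.72 d.
Phase angle: θ = 360°·(5.72 d)/(29.530 d) = 69.7°.
With cos θ = 0.346, the lit fraction is (1 − 0.346)/2 ≈ 0.327, so 33%.

33%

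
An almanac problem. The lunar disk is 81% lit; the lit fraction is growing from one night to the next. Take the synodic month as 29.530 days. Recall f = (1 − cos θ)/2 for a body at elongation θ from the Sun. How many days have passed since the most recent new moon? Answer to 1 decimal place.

Invert f = (1 − cos θ)/2 to get cos θ = 1 − 2(0.81) = -0.620, hence θ₀ = arccos -0.620 = 128.3°.
The Moon is waxing (0°–180°), so θ = 128.3° directly.
That fraction of the synodic month is 128.3/360 × 29.530 d ≈ 10.53 d.

10.5 days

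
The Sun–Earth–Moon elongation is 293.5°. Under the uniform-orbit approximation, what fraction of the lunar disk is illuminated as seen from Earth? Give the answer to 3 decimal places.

cos 293.5° = 0.399, so f = (1 − 0.399)/2 = 0.301.

0.301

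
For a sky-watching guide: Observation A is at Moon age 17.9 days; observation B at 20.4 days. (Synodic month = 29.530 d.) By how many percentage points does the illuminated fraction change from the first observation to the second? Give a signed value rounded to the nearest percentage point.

θ₁ = 360° × 17.9/29.530 = 218.2°, f₁ = (1 − cos θ₁)/2 = 0.893.
θ₂ = 360° × 20.4/29.530 = 248.7°, f₂ = (1 − cos θ₂)/2 = 0.682.
Change = f₂ − f₁ = -0.211 → -21 percentage points.

-21 percentage points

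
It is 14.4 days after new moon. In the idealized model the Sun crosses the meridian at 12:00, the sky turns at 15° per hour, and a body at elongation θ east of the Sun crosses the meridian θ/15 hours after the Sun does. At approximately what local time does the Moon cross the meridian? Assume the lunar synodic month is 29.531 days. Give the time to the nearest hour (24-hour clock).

The Moon has covered 14.4/29.531 of its cycle, so θ ≈ 360° × 14.4/29.531 = 175.5°.
Delay after the Sun = 175.5° / (15°/h) ≈ 11.70 h.
12:00 + 11.70 h ≈ 23:42 → 00:00 to the nearest hour.

00:00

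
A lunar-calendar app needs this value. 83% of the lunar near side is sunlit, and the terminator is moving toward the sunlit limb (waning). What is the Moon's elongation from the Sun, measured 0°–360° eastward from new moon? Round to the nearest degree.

cos θ = 1 − 2f = -0.660, giving a principal value of 131.3°.
Since the Moon is past full (waning), take the reflex angle: θ = 360° − 131.3° = 228.7°.

229°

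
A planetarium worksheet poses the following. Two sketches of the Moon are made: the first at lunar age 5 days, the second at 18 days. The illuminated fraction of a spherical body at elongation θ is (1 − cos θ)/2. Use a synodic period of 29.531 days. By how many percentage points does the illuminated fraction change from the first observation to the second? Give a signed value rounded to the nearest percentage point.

+63 percentage points

First observation: θ = 360°·5/29.531 = 61.0°, so f = 0.257.
Second observation: θ = 219.4°, f = 0.886.
Δf = 0.886 − 0.257 = +0.629, i.e. +63 pp.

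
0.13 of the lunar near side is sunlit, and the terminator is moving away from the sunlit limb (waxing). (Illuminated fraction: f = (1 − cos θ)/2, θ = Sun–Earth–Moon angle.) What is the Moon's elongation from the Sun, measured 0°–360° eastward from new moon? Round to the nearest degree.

cos θ = 1 − 2f = 0.740, giving a principal value of 42.3°.
Waxing ⇒ before full, so θ = 42.3°.

42°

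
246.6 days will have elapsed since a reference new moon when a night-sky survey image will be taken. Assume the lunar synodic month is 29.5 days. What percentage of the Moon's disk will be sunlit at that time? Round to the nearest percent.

82%

246.6 d spans 8 complete synodic months (8 × 29.5 = 236.00 d) plus 10.60 d.
Elongation θ = 360° × 10.60/29.5 ≈ 129.4°.
With cos θ = (-0.634), the lit fraction is (1 − (-0.634))/2 ≈ 0.817, so 82%.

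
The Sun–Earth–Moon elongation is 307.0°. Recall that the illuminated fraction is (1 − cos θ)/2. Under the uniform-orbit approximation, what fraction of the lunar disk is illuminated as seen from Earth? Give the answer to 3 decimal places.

0.199

f = (1 − cos 307.0°)/2 = (1 − 0.602)/2 ≈ 0.199.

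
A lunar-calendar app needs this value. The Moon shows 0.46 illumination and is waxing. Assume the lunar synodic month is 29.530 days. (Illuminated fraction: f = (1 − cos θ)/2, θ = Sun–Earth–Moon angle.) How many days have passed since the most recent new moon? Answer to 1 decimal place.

7.0 days

From f = (1 − cos θ)/2: cos θ = 1 − 2×0.46 = 0.080; arccos → 85.4°.
The Moon is waxing (0°–180°), so θ = 85.4° directly.
That fraction of the synodic month is 85.4/360 × 29.530 d ≈ 7.01 d.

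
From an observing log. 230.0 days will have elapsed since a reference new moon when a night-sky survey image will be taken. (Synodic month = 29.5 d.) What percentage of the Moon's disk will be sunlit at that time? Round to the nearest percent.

230.0 d spans 7 complete synodic months (7 × 29.5 = 206.50 d) plus 23.50 d.
Elongation θ = 360° × 23.50/29.5 ≈ 286.8°.
With cos θ = 0.289, the lit fraction is (1 − 0.289)/2 ≈ 0.356, so 36%.

36%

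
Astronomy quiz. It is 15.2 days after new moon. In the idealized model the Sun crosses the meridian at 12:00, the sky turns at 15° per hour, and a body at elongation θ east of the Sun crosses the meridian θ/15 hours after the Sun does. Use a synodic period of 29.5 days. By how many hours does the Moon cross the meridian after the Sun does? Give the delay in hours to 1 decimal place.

The Moon has covered 15.2/29.5 of its cycle, so θ ≈ 360° × 15.2/29.5 = 185.5°.
The Moon trails the Sun by θ/15 = 185.5/15 ≈ 12.37 hours.
So the Moon crosses the meridian 12.37 h after the Sun.

12.4 h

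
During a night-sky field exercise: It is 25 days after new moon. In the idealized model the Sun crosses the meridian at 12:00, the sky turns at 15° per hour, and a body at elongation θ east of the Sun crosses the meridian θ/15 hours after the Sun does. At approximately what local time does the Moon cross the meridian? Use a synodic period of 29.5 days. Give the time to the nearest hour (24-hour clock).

08:00

Elongation θ = 360° × 25/29.5 ≈ 305.1°.
At 15° of sky rotation per hour, 305.1° corresponds to a 20.34 h lag.
12:00 + 20.34 h ≈ 08:20 → 08:00 to the nearest hour.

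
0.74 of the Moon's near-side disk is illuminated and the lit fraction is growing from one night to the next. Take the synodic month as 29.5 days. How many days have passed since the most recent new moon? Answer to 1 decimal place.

Invert f = (1 − cos θ)/2 to get cos θ = 1 − 2(0.74) = -0.480, hence θ₀ = arccos -0.480 = 118.7°.
The Moon is waxing (0°–180°), so θ = 118.7° directly.
Age = 29.5 × 118.7°/360° ≈ 9.73 days.

9.7 days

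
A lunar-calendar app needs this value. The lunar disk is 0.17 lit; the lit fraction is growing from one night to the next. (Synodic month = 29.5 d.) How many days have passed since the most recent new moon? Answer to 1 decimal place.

Invert f = (1 − cos θ)/2 to get cos θ = 1 − 2(0.17) = 0.660, hence θ₀ = arccos 0.660 = 48.7°.
Before full moon the principal value applies: θ = 48.7°.
At 360°/29.5 d per day, 48.7° corresponds to 3.99 days.

4.0 days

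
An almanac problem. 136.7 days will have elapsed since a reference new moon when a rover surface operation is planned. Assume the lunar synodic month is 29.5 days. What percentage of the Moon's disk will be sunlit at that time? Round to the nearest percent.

83%

136.7 d spans 4 complete synodic months (4 × 29.5 = 118.00 d) plus 18.70 d.
Phase angle: θ = 360°·(18.70 d)/(29.5 d) = 228.2°.
With cos θ = (-0.666), the lit fraction is (1 − (-0.666))/2 ≈ 0.833, so 83%.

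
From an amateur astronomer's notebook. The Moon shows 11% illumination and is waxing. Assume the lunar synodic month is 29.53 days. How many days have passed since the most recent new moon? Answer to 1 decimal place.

3.2 days

cos θ = 1 − 2f = 0.780, giving a principal value of 38.7°.
The Moon is waxing (0°–180°), so θ = 38.7° directly.
That fraction of the synodic month is 38.7/360 × 29.53 d ≈ 3.18 d.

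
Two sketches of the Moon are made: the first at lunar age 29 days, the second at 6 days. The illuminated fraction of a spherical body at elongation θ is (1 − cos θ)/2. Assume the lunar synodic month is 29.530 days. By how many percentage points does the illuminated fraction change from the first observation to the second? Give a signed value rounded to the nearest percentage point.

+35 percentage points

First observation: θ = 360°·29/29.530 = 353.5°, so f = 0.003.
Second observation: θ = 73.1°, f = 0.355.
Δf = 0.355 − 0.003 = +0.352, i.e. +35 pp.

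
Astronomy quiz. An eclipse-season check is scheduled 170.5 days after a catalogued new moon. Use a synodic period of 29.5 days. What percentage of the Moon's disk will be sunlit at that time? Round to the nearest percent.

41%

Reduce mod P: 170.5 − 5×29.5 = 23.00 d into the current lunation.
The Moon has covered 23.00/29.5 of its cycle, so θ ≈ 360° × 23.00/29.5 = 280.7°.
With cos θ = 0.185, the lit fraction is (1 − 0.185)/2 ≈ 0.407, so 41%.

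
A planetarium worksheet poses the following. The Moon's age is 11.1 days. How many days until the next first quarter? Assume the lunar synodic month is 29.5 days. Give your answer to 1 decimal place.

25.8 days

First quarter occurs at elongation 90°, i.e. at age 29.5 × 90/360 = 7.375 d.
Already past this cycle's first quarter; the next is at 7.375 + 29.5 = 36.875 d, so 36.875 − 11.1 = 25.775 days.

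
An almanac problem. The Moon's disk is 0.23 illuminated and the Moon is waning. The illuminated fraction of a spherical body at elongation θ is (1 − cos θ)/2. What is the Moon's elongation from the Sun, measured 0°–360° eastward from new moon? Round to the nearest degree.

cos θ = 1 − 2f = 0.540, giving a principal value of 57.3°.
A waning Moon lies in 180°–360°, so θ = 360° − 57.3° = 302.7°.

303°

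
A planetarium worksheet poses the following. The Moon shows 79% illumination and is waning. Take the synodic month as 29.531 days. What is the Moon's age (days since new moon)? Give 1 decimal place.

19.2 days

cos θ = 1 − 2f = -0.580, giving a principal value of 125.5°.
Waning ⇒ past full, so θ = 360° − 125.5° = 234.5°.
At 360°/29.531 d per day, 234.5° corresponds to 19.24 days.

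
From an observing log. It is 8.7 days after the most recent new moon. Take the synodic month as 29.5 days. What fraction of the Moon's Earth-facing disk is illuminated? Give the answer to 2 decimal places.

Phase angle: θ = 360°·(8.7 d)/(29.5 d) = 106.2°.
cos 106.2° = (-0.278), so f = (1 − (-0.278))/2 = 0.639.

0.64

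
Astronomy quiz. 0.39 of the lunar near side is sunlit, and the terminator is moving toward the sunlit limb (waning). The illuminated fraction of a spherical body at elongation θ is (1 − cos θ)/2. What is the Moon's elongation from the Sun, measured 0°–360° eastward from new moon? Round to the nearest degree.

cos θ = 1 − 2f = 0.220, giving a principal value of 77.3°.
Waning ⇒ past full, so θ = 360° − 77.3° = 282.7°.

283°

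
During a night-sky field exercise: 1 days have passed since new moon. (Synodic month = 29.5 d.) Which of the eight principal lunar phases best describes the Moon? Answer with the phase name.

new moon

At 1/29.5 of the cycle, θ ≈ 12° — the new moon range.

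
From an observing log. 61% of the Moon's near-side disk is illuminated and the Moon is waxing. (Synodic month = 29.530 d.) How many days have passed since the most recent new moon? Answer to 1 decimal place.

Invert f = (1 − cos θ)/2 to get cos θ = 1 − 2(0.61) = -0.220, hence θ₀ = arccos -0.220 = 102.7°.
Before full moon the principal value applies: θ = 102.7°.
At 360°/29.530 d per day, 102.7° corresponds to 8.42 days.

8.4 days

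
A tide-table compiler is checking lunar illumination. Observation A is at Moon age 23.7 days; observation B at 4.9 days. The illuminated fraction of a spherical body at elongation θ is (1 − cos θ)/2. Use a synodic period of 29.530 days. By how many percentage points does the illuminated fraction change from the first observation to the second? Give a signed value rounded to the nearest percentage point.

First observation: θ = 360°·23.7/29.530 = 288.9°, so f = 0.338.
Second observation: θ = 59.7°, f = 0.248.
Δf = 0.248 − 0.338 = -0.090, i.e. -9 pp.

-9 percentage points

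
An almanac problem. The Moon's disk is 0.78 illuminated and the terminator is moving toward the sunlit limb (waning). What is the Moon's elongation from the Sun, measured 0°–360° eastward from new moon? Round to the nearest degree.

236°

cos θ = 1 − 2f = -0.560, giving a principal value of 124.1°.
A waning Moon lies in 180°–360°, so θ = 360° − 124.1° = 235.9°.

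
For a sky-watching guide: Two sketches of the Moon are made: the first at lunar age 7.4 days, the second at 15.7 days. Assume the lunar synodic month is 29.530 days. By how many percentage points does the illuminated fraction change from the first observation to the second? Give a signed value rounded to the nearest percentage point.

+49 pp

First observation: θ = 360°·7.4/29.530 = 90.2°, so f = 0.502.
Second observation: θ = 191.4°, f = 0.990.
Δf = 0.990 − 0.502 = +0.488, i.e. +49 pp.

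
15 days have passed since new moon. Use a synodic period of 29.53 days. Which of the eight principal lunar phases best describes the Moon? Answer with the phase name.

full moon

At 15/29.53 of the cycle, θ ≈ 183° — the full moon range.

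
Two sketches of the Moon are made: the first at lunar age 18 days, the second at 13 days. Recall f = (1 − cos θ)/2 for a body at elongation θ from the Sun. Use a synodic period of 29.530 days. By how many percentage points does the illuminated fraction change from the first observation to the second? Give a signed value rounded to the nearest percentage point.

θ₁ = 360° × 18/29.530 = 219.4°, f₁ = (1 − cos θ₁)/2 = 0.886.
θ₂ = 360° × 13/29.530 = 158.5°, f₂ = (1 − cos θ₂)/2 = 0.965.
Change = f₂ − f₁ = +0.079 → +8 percentage points.

+8 percentage points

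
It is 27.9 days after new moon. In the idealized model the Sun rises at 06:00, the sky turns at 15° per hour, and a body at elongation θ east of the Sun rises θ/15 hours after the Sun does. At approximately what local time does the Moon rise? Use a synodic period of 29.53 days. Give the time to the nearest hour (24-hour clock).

The Moon has covered 27.9/29.53 of its cycle, so θ ≈ 360° × 27.9/29.53 = 340.1°.
Delay after the Sun = 340.1° / (15°/h) ≈ 22.68 h.
06:00 + 22.68 h ≈ 04:41 → 05:00 to the nearest hour.

05:00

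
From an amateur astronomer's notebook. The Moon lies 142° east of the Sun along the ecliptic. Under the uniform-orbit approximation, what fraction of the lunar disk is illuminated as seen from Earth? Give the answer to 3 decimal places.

Half-versine of 142°: (1 − (-0.788))/2 = 0.894.

0.894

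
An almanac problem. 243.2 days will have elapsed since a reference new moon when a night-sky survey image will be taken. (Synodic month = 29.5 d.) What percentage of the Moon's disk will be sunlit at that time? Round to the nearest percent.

243.2 d spans 8 complete synodic months (8 × 29.5 = 236.00 d) plus 7.20 d.
The Moon has covered 7.20/29.5 of its cycle, so θ ≈ 360° × 7.20/29.5 = 87.9°.
Illuminated fraction = (1 − cos 87.9°)/2 = (1 − 0.037)/2 ≈ 0.481, so 48%.

48%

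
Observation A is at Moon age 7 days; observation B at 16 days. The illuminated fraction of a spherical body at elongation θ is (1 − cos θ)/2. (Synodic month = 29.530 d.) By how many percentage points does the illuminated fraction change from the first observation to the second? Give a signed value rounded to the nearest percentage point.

+52 percentage points

First observation: θ = 360°·7/29.530 = 85.3°, so f = 0.459.
Second observation: θ = 195.1°, f = 0.983.
Δf = 0.983 − 0.459 = +0.523, i.e. +52 pp.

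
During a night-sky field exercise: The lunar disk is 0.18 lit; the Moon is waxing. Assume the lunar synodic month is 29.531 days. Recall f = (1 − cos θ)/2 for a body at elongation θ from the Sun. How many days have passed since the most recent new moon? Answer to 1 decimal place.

Invert f = (1 − cos θ)/2 to get cos θ = 1 − 2(0.18) = 0.640, hence θ₀ = arccos 0.640 = 50.2°.
The Moon is waxing (0°–180°), so θ = 50.2° directly.
Age = 29.531 × 50.2°/360° ≈ 4.12 days.

4.1 days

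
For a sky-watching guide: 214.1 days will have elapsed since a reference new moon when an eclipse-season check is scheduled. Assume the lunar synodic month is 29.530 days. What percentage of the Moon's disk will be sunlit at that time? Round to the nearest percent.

Reduce mod P: 214.1 − 7×29.530 = 7.39 d into the current lunation.
The Moon has covered 7.39/29.530 of its cycle, so θ ≈ 360° × 7.39/29.530 = 90.1°.
With cos θ = (-0.002), the lit fraction is (1 − (-0.002))/2 ≈ 0.501, so 50%.

50%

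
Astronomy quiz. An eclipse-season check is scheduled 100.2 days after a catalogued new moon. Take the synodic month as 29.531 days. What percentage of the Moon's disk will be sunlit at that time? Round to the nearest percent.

Reduce mod P: 100.2 − 3×29.531 = 11.61 d into the current lunation.
Elongation θ = 360° × 11.61/29.531 ≈ 141.5°.
With cos θ = (-0.783), the lit fraction is (1 − (-0.783))/2 ≈ 0.891, so 89%.

89%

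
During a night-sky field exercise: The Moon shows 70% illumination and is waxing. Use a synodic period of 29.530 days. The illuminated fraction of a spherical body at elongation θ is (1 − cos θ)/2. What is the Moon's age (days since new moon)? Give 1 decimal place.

9.3 days

cos θ = 1 − 2f = -0.400, giving a principal value of 113.6°.
The Moon is waxing (0°–180°), so θ = 113.6° directly.
That fraction of the synodic month is 113.6/360 × 29.530 d ≈ 9.32 d.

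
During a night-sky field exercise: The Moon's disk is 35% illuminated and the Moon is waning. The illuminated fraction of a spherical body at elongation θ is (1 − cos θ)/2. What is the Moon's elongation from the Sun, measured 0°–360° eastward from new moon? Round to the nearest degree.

287°

Invert f = (1 − cos θ)/2 to get cos θ = 1 − 2(0.35) = 0.300, hence θ₀ = arccos 0.300 = 72.5°.
A waning Moon lies in 180°–360°, so θ = 360° − 72.5° = 287.5°.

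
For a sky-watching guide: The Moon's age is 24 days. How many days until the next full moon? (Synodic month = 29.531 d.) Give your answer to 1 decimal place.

20.3 days

Full moon is 0.5 of the way through the cycle: age 0.5 × 29.531 = 14.765 d.
Already past this cycle's full moon; the next is at 14.765 + 29.531 = 44.296 d, so 44.296 − 24 = 20.296 days.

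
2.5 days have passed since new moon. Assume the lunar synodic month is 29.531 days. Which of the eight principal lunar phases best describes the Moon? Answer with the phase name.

θ ≈ 360° × 2.5/29.531 = 30°, which falls in the waxing crescent sector.

waxing crescent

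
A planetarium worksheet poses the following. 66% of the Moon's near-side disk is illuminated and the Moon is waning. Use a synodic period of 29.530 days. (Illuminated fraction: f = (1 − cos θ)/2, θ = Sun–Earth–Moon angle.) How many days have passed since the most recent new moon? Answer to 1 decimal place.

20.6 days

Invert f = (1 − cos θ)/2 to get cos θ = 1 − 2(0.66) = -0.320, hence θ₀ = arccos -0.320 = 108.7°.
Since the Moon is past full (waning), take the reflex angle: θ = 360° − 108.7° = 251.3°.
Age = 29.530 × 251.3°/360° ≈ 20.62 days.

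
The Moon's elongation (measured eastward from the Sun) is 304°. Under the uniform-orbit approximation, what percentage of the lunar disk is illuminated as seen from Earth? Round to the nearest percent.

cos 304° = 0.559, so f = (1 − 0.559)/2 = 0.220, i.e. 22%.

22%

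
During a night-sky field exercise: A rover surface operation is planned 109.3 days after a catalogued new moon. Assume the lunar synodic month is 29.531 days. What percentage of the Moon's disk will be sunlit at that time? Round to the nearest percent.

65%

109.3 d spans 3 complete synodic months (3 × 29.531 = 88.59 d) plus 20.71 d.
Phase angle: θ = 360°·(20.71 d)/(29.531 d) = 252.4°.
cos 252.4° = (-0.302), so f = (1 − (-0.302))/2 = 0.651, so 65%.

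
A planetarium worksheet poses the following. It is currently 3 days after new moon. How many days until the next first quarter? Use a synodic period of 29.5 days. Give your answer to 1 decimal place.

First quarter occurs at elongation 90°, i.e. at age 29.5 × 90/360 = 7.375 d.
So 4.375 days remain (7.375 − 3).

4.4 days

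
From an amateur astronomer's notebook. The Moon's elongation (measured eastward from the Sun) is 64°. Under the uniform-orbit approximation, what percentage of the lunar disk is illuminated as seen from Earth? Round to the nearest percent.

28%

cos 64° = 0.438, so f = (1 − 0.438)/2 = 0.281, i.e. 28%.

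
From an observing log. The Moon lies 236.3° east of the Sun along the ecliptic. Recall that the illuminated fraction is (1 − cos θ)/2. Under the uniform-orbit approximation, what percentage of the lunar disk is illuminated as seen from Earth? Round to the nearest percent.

78%

cos 236.3° = (-0.555), so f = (1 − (-0.555))/2 = 0.777, i.e. 78%.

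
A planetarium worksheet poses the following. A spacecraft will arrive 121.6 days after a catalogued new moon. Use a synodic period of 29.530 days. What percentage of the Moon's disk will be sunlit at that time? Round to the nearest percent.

13%

121.6 d spans 4 complete synodic months (4 × 29.530 = 118.12 d) plus 3.48 d.
The Moon has covered 3.48/29.530 of its cycle, so θ ≈ 360° × 3.48/29.530 = 42.4°.
With cos θ = 0.738, the lit fraction is (1 − 0.738)/2 ≈ 0.131, so 13%.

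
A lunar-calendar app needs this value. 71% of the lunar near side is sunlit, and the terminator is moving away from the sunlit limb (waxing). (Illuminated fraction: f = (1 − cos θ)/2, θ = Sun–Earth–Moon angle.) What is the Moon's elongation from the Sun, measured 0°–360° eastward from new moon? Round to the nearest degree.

115°

Invert f = (1 − cos θ)/2 to get cos θ = 1 − 2(0.71) = -0.420, hence θ₀ = arccos -0.420 = 114.8°.
The Moon is waxing (0°–180°), so θ = 114.8° directly.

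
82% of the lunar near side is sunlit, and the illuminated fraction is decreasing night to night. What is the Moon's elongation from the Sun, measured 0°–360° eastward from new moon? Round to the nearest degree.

From f = (1 − cos θ)/2: cos θ = 1 − 2×0.82 = -0.640; arccos → 129.8°.
A waning Moon lies in 180°–360°, so θ = 360° − 129.8° = 230.2°.

230°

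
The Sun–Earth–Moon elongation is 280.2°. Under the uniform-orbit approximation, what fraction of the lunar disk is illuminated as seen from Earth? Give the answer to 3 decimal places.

cos 280.2° = 0.177, so f = (1 − 0.177)/2 = 0.411.

0.411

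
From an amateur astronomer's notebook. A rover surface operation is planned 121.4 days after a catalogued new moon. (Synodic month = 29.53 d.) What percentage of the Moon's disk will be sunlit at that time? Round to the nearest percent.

121.4 d spans 4 complete synodic months (4 × 29.53 = 118.12 d) plus 3.28 d.
Elongation θ = 360° × 3.28/29.53 ≈ 40.0°.
With cos θ = 0.766, the lit fraction is (1 − 0.766)/2 ≈ 0.117, so 12%.

12%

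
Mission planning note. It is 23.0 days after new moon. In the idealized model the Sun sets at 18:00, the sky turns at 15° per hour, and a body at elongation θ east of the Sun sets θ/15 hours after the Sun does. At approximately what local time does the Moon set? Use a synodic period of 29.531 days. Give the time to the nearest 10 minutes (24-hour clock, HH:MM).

The Moon has covered 23.0/29.531 of its cycle, so θ ≈ 360° × 23.0/29.531 = 280.4°.
The Moon trails the Sun by θ/15 = 280.4/15 ≈ 18.69 hours.
18:00 + 18.692 h ≈ 12:42 → 12:40 to the nearest ten minutes.

12:40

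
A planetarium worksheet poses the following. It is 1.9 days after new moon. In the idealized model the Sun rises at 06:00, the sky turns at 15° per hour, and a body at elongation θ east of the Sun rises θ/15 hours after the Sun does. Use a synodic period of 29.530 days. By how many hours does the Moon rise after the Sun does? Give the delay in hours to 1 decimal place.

Phase angle: θ = 360°·(1.9 d)/(29.530 d) = 23.2°.
At 15° of sky rotation per hour, 23.2° corresponds to a 1.54 h lag.
So the Moon rises 1.54 h after the Sun.

1.5 h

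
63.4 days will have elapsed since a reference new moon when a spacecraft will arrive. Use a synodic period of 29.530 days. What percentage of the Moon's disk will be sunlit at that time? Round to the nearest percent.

20%

Reduce mod P: 63.4 − 2×29.530 = 4.34 d into the current lunation.
Phase angle: θ = 360°·(4.34 d)/(29.530 d) = 52.9°.
cos 52.9° = 0.603, so f = (1 − 0.603)/2 = 0.198, so 20%.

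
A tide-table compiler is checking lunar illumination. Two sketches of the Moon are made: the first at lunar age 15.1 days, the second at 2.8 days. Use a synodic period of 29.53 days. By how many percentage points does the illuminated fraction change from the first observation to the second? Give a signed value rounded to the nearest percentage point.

First observation: θ = 360°·15.1/29.53 = 184.1°, so f = 0.999.
Second observation: θ = 34.1°, f = 0.086.
Δf = 0.086 − 0.999 = -0.913, i.e. -91 pp.

-91 pp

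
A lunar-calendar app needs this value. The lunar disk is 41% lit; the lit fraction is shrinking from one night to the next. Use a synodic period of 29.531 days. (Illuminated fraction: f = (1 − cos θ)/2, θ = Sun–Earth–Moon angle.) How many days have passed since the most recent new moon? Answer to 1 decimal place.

Invert f = (1 − cos θ)/2 to get cos θ = 1 − 2(0.41) = 0.180, hence θ₀ = arccos 0.180 = 79.6°.
A waning Moon lies in 180°–360°, so θ = 360° − 79.6° = 280.4°.
At 360°/29.531 d per day, 280.4° corresponds to 23.00 days.

23.0 days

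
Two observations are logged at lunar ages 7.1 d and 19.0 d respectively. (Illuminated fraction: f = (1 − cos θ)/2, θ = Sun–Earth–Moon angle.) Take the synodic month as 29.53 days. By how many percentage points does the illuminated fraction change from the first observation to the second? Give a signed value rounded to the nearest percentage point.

+34 pp

θ₁ = 360° × 7.1/29.53 = 86.6°, f₁ = (1 − cos θ₁)/2 = 0.470.
θ₂ = 360° × 19.0/29.53 = 231.6°, f₂ = (1 − cos θ₂)/2 = 0.810.
Change = f₂ − f₁ = +0.340 → +34 percentage points.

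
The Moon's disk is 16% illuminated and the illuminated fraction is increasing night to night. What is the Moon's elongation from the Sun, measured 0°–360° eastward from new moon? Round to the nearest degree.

47°

From f = (1 − cos θ)/2: cos θ = 1 − 2×0.16 = 0.680; arccos → 47.2°.
The Moon is waxing (0°–180°), so θ = 47.2° directly.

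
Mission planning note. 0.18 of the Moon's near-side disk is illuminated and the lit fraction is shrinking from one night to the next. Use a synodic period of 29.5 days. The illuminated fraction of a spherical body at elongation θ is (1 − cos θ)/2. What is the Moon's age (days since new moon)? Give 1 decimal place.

From f = (1 − cos θ)/2: cos θ = 1 − 2×0.18 = 0.640; arccos → 50.2°.
A waning Moon lies in 180°–360°, so θ = 360° − 50.2° = 309.8°.
Age = 29.5 × 309.8°/360° ≈ 25.39 days.

25.4 days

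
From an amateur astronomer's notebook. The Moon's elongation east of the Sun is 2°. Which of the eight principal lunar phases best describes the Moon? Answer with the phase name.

The new moon sector spans roughly -22°–22°; 2° falls inside it.

new moon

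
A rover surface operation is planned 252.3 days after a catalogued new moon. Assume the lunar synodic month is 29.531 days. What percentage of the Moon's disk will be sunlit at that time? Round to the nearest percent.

Reduce mod P: 252.3 − 8×29.531 = 16.05 d into the current lunation.
The Moon has covered 16.05/29.531 of its cycle, so θ ≈ 360° × 16.05/29.531 = 195.7°.
With cos θ = (-0.963), the lit fraction is (1 − (-0.963))/2 ≈ 0.981, so 98%.

98%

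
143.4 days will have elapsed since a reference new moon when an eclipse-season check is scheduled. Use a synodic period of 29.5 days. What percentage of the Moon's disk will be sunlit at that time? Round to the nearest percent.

143.4 d spans 4 complete synodic months (4 × 29.5 = 118.00 d) plus 25.40 d.
The Moon has covered 25.40/29.5 of its cycle, so θ ≈ 360° × 25.40/29.5 = 310.0°.
cos 310.0° = 0.642, so f = (1 − 0.642)/2 = 0.179, so 18%.

18%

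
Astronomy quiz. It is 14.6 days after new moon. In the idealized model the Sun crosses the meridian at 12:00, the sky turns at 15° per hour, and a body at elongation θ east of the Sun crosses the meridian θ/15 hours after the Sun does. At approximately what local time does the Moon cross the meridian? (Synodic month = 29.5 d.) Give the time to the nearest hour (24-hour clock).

00:00

Elongation θ = 360° × 14.6/29.5 ≈ 178.2°.
At 15° of sky rotation per hour, 178.2° corresponds to a 11.88 h lag.
12:00 + 11.88 h ≈ 23:53 → 00:00 to the nearest hour.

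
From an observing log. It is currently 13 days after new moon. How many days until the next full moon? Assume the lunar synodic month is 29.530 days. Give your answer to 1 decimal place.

Full moon occurs at elongation 180°, i.e. at age 29.530 × 180/360 = 14.765 d.
That is 14.765 − 13 = 1.765 days ahead.

1.8 days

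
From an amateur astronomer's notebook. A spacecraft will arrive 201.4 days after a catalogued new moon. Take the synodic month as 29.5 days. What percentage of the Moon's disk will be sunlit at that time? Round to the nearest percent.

27%

201.4 d spans 6 complete synodic months (6 × 29.5 = 177.00 d) plus 24.40 d.
Elongation θ = 360° × 24.40/29.5 ≈ 297.8°.
cos 297.8° = 0.466, so f = (1 − 0.466)/2 = 0.267, so 27%.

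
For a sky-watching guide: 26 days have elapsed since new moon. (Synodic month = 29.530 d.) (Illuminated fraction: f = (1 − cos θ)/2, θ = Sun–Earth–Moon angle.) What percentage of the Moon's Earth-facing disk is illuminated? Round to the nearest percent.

Phase angle: θ = 360°·(26 d)/(29.530 d) = 317.0°.
Illuminated fraction = (1 − cos 317.0°)/2 = (1 − 0.731)/2 ≈ 0.135, so 13%.

13%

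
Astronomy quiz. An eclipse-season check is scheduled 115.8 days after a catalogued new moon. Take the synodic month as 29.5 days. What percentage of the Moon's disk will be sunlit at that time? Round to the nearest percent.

115.8/29.5 = 3.925 lunations, so 3 complete cycles and 27.30 d into the next.
The Moon has covered 27.30/29.5 of its cycle, so θ ≈ 360° × 27.30/29.5 = 333.2°.
With cos θ = 0.892, the lit fraction is (1 − 0.892)/2 ≈ 0.054, so 5%.

5%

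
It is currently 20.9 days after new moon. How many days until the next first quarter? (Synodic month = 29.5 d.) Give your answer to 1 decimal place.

16.0 days

First quarter is 0.25 of the way through the cycle: age 0.25 × 29.5 = 7.375 d.
This lunation's first quarter (7.375 d) has passed, so add one period: 36.875 − 20.9 = 15.975 days.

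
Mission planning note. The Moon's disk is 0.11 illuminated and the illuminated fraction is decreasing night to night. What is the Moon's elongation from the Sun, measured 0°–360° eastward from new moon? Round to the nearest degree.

Invert f = (1 − cos θ)/2 to get cos θ = 1 − 2(0.11) = 0.780, hence θ₀ = arccos 0.780 = 38.7°.
A waning Moon lies in 180°–360°, so θ = 360° − 38.7° = 321.3°.

321°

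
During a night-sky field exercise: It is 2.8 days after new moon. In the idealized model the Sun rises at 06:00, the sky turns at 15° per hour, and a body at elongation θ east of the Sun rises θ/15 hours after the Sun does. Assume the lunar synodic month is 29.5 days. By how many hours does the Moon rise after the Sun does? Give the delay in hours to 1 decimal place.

2.3 h

The Moon has covered 2.8/29.5 of its cycle, so θ ≈ 360° × 2.8/29.5 = 34.2°.
The Moon trails the Sun by θ/15 = 34.2/15 ≈ 2.28 hours.
So the Moon rises 2.28 h after the Sun.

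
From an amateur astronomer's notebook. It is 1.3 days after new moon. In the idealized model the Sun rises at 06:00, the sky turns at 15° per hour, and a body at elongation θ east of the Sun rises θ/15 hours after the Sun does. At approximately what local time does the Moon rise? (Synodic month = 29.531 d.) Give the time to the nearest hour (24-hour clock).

Elongation θ = 360° × 1.3/29.531 ≈ 15.8°.
The Moon trails the Sun by θ/15 = 15.8/15 ≈ 1.06 hours.
06:00 + 1.06 h ≈ 07:03 → 07:00 to the nearest hour.

07:00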